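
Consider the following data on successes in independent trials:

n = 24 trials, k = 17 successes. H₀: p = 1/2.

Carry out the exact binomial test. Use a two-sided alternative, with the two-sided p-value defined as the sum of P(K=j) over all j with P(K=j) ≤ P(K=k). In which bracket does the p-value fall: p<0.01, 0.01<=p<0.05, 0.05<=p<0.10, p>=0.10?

Exact binomial: n=24, k=17, p₀=1/2=0.5000
P(X=j) = C(n,j)·p₀^j·(1−p₀)^(n−j); p = Σ P(X=j) over j with P(X=j) ≤ P(X=17)
p-value (two-sided) = 0.06391
→ bracket: 0.05<=p<0.10

p-value bracket: 0.05<=p<0.10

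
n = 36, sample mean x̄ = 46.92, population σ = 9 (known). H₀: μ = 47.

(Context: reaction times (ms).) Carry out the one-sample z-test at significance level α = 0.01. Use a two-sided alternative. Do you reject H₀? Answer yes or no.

SE = σ/√n = 9/√36 = 1.5000
z = (x̄−μ₀)/SE = (46.92−47)/1.5000 = -0.0533
p-value (two-sided) = 0.95747
At α=0.01: p ≥ α → fail to reject H₀

reject H₀: no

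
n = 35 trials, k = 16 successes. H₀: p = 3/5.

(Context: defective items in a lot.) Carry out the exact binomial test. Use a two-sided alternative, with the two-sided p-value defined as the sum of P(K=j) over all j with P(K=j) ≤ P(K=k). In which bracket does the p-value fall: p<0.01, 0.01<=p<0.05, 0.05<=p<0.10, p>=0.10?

Exact binomial: n=35, k=16, p₀=3/5=0.6000
P(X=j) = C(n,j)·p₀^j·(1−p₀)^(n−j); p = Σ P(X=j) over j with P(X=j) ≤ P(X=16)
p-value (two-sided) = 0.08749
→ bracket: 0.05<=p<0.10

p-value bracket: 0.05<=p<0.10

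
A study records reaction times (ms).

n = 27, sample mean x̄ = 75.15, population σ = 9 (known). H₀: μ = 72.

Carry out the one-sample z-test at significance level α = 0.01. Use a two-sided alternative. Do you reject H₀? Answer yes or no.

reject H₀: no

SE = σ/√n = 9/√27 = 1.7321
z = (x̄−μ₀)/SE = (75.15−72)/1.7321 = 1.8187
p-value (two-sided) = 0.06896
At α=0.01: p ≥ α → fail to reject H₀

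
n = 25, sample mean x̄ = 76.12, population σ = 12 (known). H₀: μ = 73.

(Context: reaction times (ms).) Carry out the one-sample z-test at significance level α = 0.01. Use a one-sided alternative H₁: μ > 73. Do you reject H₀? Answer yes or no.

reject H₀: no

SE = σ/√n = 12/√25 = 2.4000
z = (x̄−μ₀)/SE = (76.12−73)/2.4000 = 1.3000
p-value (one-sided, H₁ greater) = 0.09680
At α=0.01: p ≥ α → fail to reject H₀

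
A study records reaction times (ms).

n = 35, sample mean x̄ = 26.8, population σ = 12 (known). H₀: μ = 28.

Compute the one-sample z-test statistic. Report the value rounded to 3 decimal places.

test statistic = -0.592

SE = σ/√n = 12/√35 = 2.0284
z = (x̄−μ₀)/SE = (26.8−28)/2.0284 = -0.5916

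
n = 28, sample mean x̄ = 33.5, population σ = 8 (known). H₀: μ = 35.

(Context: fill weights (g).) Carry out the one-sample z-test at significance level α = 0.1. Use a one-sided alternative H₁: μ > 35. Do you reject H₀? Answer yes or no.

reject H₀: no

SE = σ/√n = 8/√28 = 1.5119
z = (x̄−μ₀)/SE = (33.5−35)/1.5119 = -0.9922
p-value (one-sided, H₁ greater) = 0.83944
At α=0.1: p ≥ α → fail to reject H₀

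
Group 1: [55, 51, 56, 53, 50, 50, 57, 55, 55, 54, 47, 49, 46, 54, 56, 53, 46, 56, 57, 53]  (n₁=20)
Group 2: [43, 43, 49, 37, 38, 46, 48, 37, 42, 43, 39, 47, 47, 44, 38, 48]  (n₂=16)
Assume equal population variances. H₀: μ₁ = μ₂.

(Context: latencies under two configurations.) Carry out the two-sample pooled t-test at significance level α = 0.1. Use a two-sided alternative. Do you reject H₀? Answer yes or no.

x̄₁=52.650, s₁=3.573, n₁=20
x̄₂=43.062, s₂=4.219, n₂=16
s_p² = [19·3.573² + 15·4.219²]/34 = 14.9849
SE = √(s_p²·(1/20+1/16)) = 1.2984
t = (52.650−43.062)/1.2984 = 7.3842
df = 34
p-value (two-sided) = 0.00000
At α=0.1: p < α → reject H₀

reject H₀: yes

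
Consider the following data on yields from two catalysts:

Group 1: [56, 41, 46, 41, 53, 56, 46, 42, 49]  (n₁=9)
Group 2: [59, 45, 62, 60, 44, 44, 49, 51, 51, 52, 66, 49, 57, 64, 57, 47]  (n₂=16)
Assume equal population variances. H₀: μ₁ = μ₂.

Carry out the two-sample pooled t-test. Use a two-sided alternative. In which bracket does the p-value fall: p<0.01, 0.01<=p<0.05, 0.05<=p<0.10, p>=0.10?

p-value bracket: 0.05<=p<0.10

x̄₁=47.778, s₁=6.078, n₁=9
x̄₂=53.562, s₂=7.238, n₂=16
s_p² = [8·6.078² + 15·7.238²]/23 = 47.0214
SE = √(s_p²·(1/9+1/16)) = 2.8572
t = (47.778−53.562)/2.8572 = -2.0246
df = 23
p-value (two-sided) = 0.05467
→ bracket: 0.05<=p<0.10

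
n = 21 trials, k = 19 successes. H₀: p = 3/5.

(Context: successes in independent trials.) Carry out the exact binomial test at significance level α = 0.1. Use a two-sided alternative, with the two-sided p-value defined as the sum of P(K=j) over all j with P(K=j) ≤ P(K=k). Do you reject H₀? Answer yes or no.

Exact binomial: n=21, k=19, p₀=3/5=0.6000
P(X=j) = C(n,j)·p₀^j·(1−p₀)^(n−j); p = Σ P(X=j) over j with P(X=j) ≤ P(X=19)
p-value (two-sided) = 0.00321
At α=0.1: p < α → reject H₀

reject H₀: yes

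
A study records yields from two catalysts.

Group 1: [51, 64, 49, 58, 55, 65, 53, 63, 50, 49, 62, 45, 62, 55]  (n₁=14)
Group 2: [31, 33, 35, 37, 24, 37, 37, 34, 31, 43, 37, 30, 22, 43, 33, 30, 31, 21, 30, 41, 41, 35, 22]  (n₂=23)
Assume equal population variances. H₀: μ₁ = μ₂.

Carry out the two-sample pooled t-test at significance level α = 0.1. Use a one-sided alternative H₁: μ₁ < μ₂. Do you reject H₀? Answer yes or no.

reject H₀: no

x̄₁=55.786, s₁=6.565, n₁=14
x̄₂=32.957, s₂=6.421, n₂=23
s_p² = [13·6.565² + 22·6.421²]/35 = 41.9232
SE = √(s_p²·(1/14+1/23)) = 2.1948
t = (55.786−32.957)/2.1948 = 10.4014
df = 35
p-value (one-sided, H₁ less) = 1.00000
At α=0.1: p ≥ α → fail to reject H₀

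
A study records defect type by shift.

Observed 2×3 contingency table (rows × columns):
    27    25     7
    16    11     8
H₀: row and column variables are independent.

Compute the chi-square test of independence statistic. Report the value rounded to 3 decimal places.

Row totals [59, 35], col totals [43, 36, 15], n=94
χ² = (27−26.99)²/26.99 + (25−22.60)²/22.60 + (7−9.41)²/9.41 + (16−16.01)²/16.01 + (11−13.40)²/13.40 + (8−5.59)²/5.59 = 2.3506
df = 2

test statistic = 2.351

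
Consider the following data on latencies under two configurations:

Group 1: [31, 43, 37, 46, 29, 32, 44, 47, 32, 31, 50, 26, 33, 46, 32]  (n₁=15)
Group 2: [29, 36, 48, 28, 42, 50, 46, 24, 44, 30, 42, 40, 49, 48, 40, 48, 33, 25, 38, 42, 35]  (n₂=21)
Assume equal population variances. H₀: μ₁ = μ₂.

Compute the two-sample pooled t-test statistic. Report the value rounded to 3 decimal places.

test statistic = -0.600

x̄₁=37.267, s₁=7.851, n₁=15
x̄₂=38.905, s₂=8.221, n₂=21
s_p² = [14·7.851² + 20·8.221²]/34 = 65.1395
SE = √(s_p²·(1/15+1/21)) = 2.7285
t = (37.267−38.905)/2.7285 = -0.6004
df = 34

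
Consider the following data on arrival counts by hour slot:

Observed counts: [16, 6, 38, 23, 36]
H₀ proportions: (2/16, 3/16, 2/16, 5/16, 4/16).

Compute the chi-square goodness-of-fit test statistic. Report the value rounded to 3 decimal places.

n = 119; E_i = n·p_i = [14.88, 22.31, 14.88, 37.19, 29.75]
χ² = (16−14.88)²/14.88 + (6−22.31)²/22.31 + (38−14.88)²/14.88 + (23−37.19)²/37.19 + (36−29.75)²/29.75 = 54.6874
df = 4

test statistic = 54.687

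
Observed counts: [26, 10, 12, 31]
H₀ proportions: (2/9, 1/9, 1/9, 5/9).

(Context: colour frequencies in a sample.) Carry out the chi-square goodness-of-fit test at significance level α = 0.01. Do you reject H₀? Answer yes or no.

reject H₀: no

n = 79; E_i = n·p_i = [17.56, 8.78, 8.78, 43.89]
χ² = (26−17.56)²/17.56 + (10−8.78)²/8.78 + (12−8.78)²/8.78 + (31−43.89)²/43.89 = 9.2000
df = 3
p-value (upper-tail) = 0.02675
At α=0.01: p ≥ α → fail to reject H₀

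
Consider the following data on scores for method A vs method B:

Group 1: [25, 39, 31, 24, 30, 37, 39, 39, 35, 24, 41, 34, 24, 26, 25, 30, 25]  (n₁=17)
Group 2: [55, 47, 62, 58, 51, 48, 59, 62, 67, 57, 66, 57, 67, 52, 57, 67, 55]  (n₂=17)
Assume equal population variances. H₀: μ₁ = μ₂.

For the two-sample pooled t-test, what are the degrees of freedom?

df = n₁ + n₂ − 2 = 17 + 17 − 2 = 32

degrees of freedom = 32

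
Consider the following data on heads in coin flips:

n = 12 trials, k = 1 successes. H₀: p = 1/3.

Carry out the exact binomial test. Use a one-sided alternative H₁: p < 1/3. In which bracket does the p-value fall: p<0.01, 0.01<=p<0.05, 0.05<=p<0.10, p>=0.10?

p-value bracket: 0.05<=p<0.10

Exact binomial: n=12, k=1, p₀=1/3=0.3333
P(X≤1) from Σ C(n,i)·p₀^i·(1−p₀)^(n−i)
p-value (one-sided, H₁ less) = 0.05395
→ bracket: 0.05<=p<0.10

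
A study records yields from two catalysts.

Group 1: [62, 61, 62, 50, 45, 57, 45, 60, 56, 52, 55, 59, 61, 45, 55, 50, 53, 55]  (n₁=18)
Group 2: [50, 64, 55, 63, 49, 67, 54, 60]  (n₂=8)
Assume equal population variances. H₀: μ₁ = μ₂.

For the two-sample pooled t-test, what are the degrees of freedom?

df = n₁ + n₂ − 2 = 18 + 8 − 2 = 24

degrees of freedom = 24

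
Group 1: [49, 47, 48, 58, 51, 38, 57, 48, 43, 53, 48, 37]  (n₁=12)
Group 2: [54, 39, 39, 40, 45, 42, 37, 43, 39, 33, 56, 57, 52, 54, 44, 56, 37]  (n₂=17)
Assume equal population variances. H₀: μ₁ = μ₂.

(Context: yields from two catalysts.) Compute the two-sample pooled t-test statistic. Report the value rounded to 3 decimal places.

test statistic = 1.063

x̄₁=48.083, s₁=6.487, n₁=12
x̄₂=45.118, s₂=7.968, n₂=17
s_p² = [11·6.487² + 16·7.968²]/27 = 54.7660
SE = √(s_p²·(1/12+1/17)) = 2.7902
t = (48.083−45.118)/2.7902 = 1.0629
df = 27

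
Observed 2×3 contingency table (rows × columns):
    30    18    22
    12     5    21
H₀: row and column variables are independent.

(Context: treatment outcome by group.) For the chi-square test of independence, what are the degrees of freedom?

df = (r−1)(c−1) = (2−1)·(3−1) = 2

degrees of freedom = 2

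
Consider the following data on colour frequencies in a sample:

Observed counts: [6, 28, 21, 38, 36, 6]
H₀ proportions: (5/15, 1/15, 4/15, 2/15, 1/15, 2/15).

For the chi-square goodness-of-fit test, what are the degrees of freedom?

df = k − 1 = 6 − 1 = 5

degrees of freedom = 5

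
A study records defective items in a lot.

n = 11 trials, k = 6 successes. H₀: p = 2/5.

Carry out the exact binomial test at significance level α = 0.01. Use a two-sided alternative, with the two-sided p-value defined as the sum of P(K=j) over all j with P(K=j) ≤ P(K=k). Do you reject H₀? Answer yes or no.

reject H₀: no

Exact binomial: n=11, k=6, p₀=2/5=0.4000
P(X=j) = C(n,j)·p₀^j·(1−p₀)^(n−j); p = Σ P(X=j) over j with P(X=j) ≤ P(X=6)
p-value (two-sided) = 0.36542
At α=0.01: p ≥ α → fail to reject H₀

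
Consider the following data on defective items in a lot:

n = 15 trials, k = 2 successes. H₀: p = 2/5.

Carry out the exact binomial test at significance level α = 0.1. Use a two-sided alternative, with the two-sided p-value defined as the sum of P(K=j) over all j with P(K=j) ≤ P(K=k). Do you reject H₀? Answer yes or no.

reject H₀: yes

Exact binomial: n=15, k=2, p₀=2/5=0.4000
P(X=j) = C(n,j)·p₀^j·(1−p₀)^(n−j); p = Σ P(X=j) over j with P(X=j) ≤ P(X=2)
p-value (two-sided) = 0.03646
At α=0.1: p < α → reject H₀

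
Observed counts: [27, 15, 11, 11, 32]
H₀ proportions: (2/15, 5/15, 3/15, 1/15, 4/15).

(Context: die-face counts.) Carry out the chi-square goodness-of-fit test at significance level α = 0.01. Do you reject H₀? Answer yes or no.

reject H₀: yes

n = 96; E_i = n·p_i = [12.80, 32.00, 19.20, 6.40, 25.60]
χ² = (27−12.80)²/12.80 + (15−32.00)²/32.00 + (11−19.20)²/19.20 + (11−6.40)²/6.40 + (32−25.60)²/25.60 = 33.1927
df = 4
p-value (upper-tail) = 0.00000
At α=0.01: p < α → reject H₀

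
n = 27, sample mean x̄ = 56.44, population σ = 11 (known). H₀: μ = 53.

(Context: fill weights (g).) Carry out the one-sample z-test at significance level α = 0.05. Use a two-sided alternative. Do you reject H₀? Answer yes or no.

reject H₀: no

SE = σ/√n = 11/√27 = 2.1170
z = (x̄−μ₀)/SE = (56.44−53)/2.1170 = 1.6250
p-value (two-sided) = 0.10417
At α=0.05: p ≥ α → fail to reject H₀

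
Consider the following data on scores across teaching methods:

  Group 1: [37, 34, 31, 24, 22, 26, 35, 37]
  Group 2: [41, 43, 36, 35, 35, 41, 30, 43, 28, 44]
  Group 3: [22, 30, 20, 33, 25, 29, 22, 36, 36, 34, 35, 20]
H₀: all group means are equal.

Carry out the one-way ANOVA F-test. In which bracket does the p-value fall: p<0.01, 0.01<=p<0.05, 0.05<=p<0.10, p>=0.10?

p-value bracket: p<0.01

Group means [30.75, 37.60, 28.50], grand mean 32.133
SSB = Σnᵢ(x̄ᵢ−x̄)² = 472.567; SSW = ΣΣ(x−x̄ᵢ)² = 988.900
MSB = 472.567/2 = 236.2833; MSW = 988.900/27 = 36.6259
F = MSB/MSW = 6.4513
df = (2, 27)
p-value (upper-tail) = 0.00513
→ bracket: p<0.01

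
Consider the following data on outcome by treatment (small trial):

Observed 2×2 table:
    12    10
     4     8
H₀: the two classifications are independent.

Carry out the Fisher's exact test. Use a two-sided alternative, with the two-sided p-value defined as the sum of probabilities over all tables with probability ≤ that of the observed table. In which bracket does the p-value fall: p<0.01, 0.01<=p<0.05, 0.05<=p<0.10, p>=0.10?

p-value bracket: p>=0.10

Margins: r₁=22, r₂=12, c₁=16, c₂=18, n=34
p_obs = C(22,12)·C(12,4)/C(34,16); sum pmf over tables with pmf ≤ p_obs
p-value (two-sided) = 0.29665
→ bracket: p>=0.10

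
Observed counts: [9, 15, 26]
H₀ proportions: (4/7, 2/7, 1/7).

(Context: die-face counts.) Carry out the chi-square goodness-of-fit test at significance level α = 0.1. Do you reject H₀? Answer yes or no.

reject H₀: yes

n = 50; E_i = n·p_i = [28.57, 14.29, 7.14]
χ² = (9−28.57)²/28.57 + (15−14.29)²/14.29 + (26−7.14)²/7.14 = 63.2250
df = 2
p-value (upper-tail) = 0.00000
At α=0.1: p < α → reject H₀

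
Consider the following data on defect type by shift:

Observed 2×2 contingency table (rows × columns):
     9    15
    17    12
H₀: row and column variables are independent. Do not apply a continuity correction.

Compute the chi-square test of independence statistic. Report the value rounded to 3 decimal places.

test statistic = 2.344

Row totals [24, 29], col totals [26, 27], n=53
χ² = (9−11.77)²/11.77 + (15−12.23)²/12.23 + (17−14.23)²/14.23 + (12−14.77)²/14.77 = 2.3440
df = 1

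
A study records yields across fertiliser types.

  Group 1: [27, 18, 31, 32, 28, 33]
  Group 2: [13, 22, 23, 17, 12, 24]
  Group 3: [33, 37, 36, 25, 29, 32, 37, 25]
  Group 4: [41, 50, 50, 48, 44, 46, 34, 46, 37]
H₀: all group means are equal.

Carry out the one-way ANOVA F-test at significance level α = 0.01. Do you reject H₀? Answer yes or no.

Group means [28.17, 18.50, 31.75, 44.00], grand mean 32.069
SSB = Σnᵢ(x̄ᵢ−x̄)² = 2478.029; SSW = ΣΣ(x−x̄ᵢ)² = 715.833
MSB = 2478.029/3 = 826.0096; MSW = 715.833/25 = 28.6333
F = MSB/MSW = 28.8478
df = (3, 25)
p-value (upper-tail) = 0.00000
At α=0.01: p < α → reject H₀

reject H₀: yes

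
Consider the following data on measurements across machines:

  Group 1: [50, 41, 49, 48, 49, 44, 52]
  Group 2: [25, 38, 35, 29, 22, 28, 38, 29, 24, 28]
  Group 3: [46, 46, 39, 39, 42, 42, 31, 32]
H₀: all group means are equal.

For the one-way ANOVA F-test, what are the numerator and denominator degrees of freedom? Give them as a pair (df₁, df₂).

degrees of freedom = [2, 22]

k = 3 groups, N = 25 total
df = (k−1, N−k) = (3−1, 25−3) = (2, 22)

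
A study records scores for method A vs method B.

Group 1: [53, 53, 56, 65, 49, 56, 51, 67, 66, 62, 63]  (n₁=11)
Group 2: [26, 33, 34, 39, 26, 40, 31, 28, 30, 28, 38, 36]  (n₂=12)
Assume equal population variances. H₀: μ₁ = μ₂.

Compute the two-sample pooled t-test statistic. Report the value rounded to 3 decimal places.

x̄₁=58.273, s₁=6.498, n₁=11
x̄₂=32.417, s₂=5.017, n₂=12
s_p² = [10·6.498² + 11·5.017²]/21 = 33.2904
SE = √(s_p²·(1/11+1/12)) = 2.4084
t = (58.273−32.417)/2.4084 = 10.7356
df = 21

test statistic = 10.736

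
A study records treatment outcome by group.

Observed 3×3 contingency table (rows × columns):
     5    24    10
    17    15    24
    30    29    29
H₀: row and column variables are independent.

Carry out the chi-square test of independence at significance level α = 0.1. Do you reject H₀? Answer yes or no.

Row totals [39, 56, 88], col totals [52, 68, 63], n=183
χ² = (5−11.08)²/11.08 + (24−14.49)²/14.49 + (10−13.43)²/13.43 + (17−15.91)²/15.91 + (15−20.81)²/20.81 + (24−19.28)²/19.28 + (30−25.01)²/25.01 + (29−32.70)²/32.70 + (29−30.30)²/30.30 = 14.7742
df = 4
p-value (upper-tail) = 0.00519
At α=0.1: p < α → reject H₀

reject H₀: yes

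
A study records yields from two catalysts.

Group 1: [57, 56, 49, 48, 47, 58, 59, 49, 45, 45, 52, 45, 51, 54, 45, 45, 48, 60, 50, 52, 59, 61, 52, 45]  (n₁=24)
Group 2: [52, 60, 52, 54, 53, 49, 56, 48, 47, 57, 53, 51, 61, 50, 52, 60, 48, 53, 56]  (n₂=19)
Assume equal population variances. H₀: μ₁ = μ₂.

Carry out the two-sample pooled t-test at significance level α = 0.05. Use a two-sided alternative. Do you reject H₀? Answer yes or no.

reject H₀: no

x̄₁=51.333, s₁=5.467, n₁=24
x̄₂=53.263, s₂=4.175, n₂=19
s_p² = [23·5.467² + 18·4.175²]/41 = 24.4151
SE = √(s_p²·(1/24+1/19)) = 1.5173
t = (51.333−53.263)/1.5173 = -1.2719
df = 41
p-value (two-sided) = 0.21059
At α=0.05: p ≥ α → fail to reject H₀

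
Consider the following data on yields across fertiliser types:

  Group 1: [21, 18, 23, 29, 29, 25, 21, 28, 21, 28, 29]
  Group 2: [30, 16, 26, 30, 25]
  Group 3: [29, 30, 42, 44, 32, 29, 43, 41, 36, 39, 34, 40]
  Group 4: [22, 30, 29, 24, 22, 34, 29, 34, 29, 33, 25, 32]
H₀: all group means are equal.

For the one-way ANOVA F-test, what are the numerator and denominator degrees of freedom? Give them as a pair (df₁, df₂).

degrees of freedom = [3, 36]

k = 4 groups, N = 40 total
df = (k−1, N−k) = (4−1, 40−4) = (3, 36)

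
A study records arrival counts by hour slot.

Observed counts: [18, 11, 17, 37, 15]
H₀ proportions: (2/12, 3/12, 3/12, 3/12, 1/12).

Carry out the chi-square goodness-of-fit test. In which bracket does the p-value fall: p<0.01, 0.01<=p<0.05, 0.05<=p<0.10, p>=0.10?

p-value bracket: p<0.01

n = 98; E_i = n·p_i = [16.33, 24.50, 24.50, 24.50, 8.17]
χ² = (18−16.33)²/16.33 + (11−24.50)²/24.50 + (17−24.50)²/24.50 + (37−24.50)²/24.50 + (15−8.17)²/8.17 = 22.0000
df = 4
p-value (upper-tail) = 0.00020
→ bracket: p<0.01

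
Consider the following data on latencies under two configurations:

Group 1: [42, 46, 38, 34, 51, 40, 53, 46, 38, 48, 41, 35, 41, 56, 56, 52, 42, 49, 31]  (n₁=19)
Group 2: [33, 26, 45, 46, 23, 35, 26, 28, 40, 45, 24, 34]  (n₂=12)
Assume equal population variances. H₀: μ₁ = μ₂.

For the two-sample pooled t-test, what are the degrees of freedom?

df = n₁ + n₂ − 2 = 19 + 12 − 2 = 29

degrees of freedom = 29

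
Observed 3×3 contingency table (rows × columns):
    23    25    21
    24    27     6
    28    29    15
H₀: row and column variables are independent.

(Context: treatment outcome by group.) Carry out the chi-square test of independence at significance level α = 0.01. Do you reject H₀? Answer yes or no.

reject H₀: no

Row totals [69, 57, 72], col totals [75, 81, 42], n=198
χ² = (23−26.14)²/26.14 + (25−28.23)²/28.23 + (21−14.64)²/14.64 + (24−21.59)²/21.59 + (27−23.32)²/23.32 + (6−12.09)²/12.09 + (28−27.27)²/27.27 + (29−29.45)²/29.45 + (15−15.27)²/15.27 = 7.4619
df = 4
p-value (upper-tail) = 0.11340
At α=0.01: p ≥ α → fail to reject H₀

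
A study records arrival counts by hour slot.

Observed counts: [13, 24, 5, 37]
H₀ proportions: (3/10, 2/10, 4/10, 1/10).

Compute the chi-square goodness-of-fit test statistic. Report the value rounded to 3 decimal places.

n = 79; E_i = n·p_i = [23.70, 15.80, 31.60, 7.90]
χ² = (13−23.70)²/23.70 + (24−15.80)²/15.80 + (5−31.60)²/31.60 + (37−7.90)²/7.90 = 138.6688
df = 3

test statistic = 138.669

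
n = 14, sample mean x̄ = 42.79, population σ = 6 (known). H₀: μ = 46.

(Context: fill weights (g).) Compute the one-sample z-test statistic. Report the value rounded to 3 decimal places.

SE = σ/√n = 6/√14 = 1.6036
z = (x̄−μ₀)/SE = (42.79−46)/1.6036 = -2.0018

test statistic = -2.002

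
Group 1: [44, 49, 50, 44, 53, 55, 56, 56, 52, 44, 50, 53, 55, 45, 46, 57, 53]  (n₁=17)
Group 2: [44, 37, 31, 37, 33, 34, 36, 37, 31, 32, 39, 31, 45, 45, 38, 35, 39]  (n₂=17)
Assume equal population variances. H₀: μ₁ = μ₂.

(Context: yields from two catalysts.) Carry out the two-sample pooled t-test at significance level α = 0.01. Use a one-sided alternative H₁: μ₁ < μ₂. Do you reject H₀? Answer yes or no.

x̄₁=50.706, s₁=4.634, n₁=17
x̄₂=36.706, s₂=4.661, n₂=17
s_p² = [16·4.634² + 16·4.661²]/32 = 21.5956
SE = √(s_p²·(1/17+1/17)) = 1.5939
t = (50.706−36.706)/1.5939 = 8.7832
df = 32
p-value (one-sided, H₁ less) = 1.00000
At α=0.01: p ≥ α → fail to reject H₀

reject H₀: no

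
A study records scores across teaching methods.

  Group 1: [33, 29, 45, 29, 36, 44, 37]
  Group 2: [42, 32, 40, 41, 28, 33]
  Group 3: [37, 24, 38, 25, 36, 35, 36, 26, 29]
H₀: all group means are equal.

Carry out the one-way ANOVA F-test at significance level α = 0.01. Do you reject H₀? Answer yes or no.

reject H₀: no

Group means [36.14, 36.00, 31.78], grand mean 34.318
SSB = Σnᵢ(x̄ᵢ−x̄)² = 98.360; SSW = ΣΣ(x−x̄ᵢ)² = 678.413
MSB = 98.360/2 = 49.1800; MSW = 678.413/19 = 35.7059
F = MSB/MSW = 1.3774
df = (2, 19)
p-value (upper-tail) = 0.27631
At α=0.01: p ≥ α → fail to reject H₀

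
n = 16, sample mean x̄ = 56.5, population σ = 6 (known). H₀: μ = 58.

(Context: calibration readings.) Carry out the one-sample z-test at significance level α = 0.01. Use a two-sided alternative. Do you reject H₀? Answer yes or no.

SE = σ/√n = 6/√16 = 1.5000
z = (x̄−μ₀)/SE = (56.5−58)/1.5000 = -1.0000
p-value (two-sided) = 0.31731
At α=0.01: p ≥ α → fail to reject H₀

reject H₀: no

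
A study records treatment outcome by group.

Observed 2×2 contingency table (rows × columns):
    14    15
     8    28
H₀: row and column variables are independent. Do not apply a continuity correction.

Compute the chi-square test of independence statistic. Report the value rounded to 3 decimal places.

test statistic = 4.869

Row totals [29, 36], col totals [22, 43], n=65
χ² = (14−9.82)²/9.82 + (15−19.18)²/19.18 + (8−12.18)²/12.18 + (28−23.82)²/23.82 = 4.8692
df = 1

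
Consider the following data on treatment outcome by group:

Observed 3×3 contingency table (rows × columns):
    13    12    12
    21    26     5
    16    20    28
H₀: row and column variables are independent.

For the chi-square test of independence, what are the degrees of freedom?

df = (r−1)(c−1) = (3−1)·(3−1) = 4

degrees of freedom = 4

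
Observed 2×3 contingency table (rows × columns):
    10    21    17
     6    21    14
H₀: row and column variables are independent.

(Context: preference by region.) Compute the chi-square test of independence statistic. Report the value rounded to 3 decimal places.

Row totals [48, 41], col totals [16, 42, 31], n=89
χ² = (10−8.63)²/8.63 + (21−22.65)²/22.65 + (17−16.72)²/16.72 + (6−7.37)²/7.37 + (21−19.35)²/19.35 + (14−14.28)²/14.28 = 0.7444
df = 2

test statistic = 0.744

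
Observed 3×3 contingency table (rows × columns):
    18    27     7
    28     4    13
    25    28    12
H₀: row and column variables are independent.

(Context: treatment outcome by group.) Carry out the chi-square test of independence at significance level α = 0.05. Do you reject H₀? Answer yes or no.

Row totals [52, 45, 65], col totals [71, 59, 32], n=162
χ² = (18−22.79)²/22.79 + (27−18.94)²/18.94 + (7−10.27)²/10.27 + (28−19.72)²/19.72 + (4−16.39)²/16.39 + (13−8.89)²/8.89 + (25−28.49)²/28.49 + (28−23.67)²/23.67 + (12−12.84)²/12.84 = 21.4943
df = 4
p-value (upper-tail) = 0.00025
At α=0.05: p < α → reject H₀

reject H₀: yes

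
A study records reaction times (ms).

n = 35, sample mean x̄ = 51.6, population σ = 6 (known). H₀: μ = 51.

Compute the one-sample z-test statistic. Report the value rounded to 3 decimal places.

test statistic = 0.592

SE = σ/√n = 6/√35 = 1.0142
z = (x̄−μ₀)/SE = (51.6−51)/1.0142 = 0.5916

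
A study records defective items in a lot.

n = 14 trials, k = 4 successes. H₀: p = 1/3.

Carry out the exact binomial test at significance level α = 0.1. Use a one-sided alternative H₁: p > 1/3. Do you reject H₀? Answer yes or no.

reject H₀: no

Exact binomial: n=14, k=4, p₀=1/3=0.3333
P(X≥4) from Σ C(n,i)·p₀^i·(1−p₀)^(n−i)
p-value (one-sided, H₁ greater) = 0.73881
At α=0.1: p ≥ α → fail to reject H₀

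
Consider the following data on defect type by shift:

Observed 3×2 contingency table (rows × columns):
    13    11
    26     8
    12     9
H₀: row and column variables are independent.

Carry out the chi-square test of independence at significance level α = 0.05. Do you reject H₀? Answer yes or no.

reject H₀: no

Row totals [24, 34, 21], col totals [51, 28], n=79
χ² = (13−15.49)²/15.49 + (11−8.51)²/8.51 + (26−21.95)²/21.95 + (8−12.05)²/12.05 + (12−13.56)²/13.56 + (9−7.44)²/7.44 = 3.7460
df = 2
p-value (upper-tail) = 0.15366
At α=0.05: p ≥ α → fail to reject H₀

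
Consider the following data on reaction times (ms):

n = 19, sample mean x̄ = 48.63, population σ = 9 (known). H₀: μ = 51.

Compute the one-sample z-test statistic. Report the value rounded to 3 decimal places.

SE = σ/√n = 9/√19 = 2.0647
z = (x̄−μ₀)/SE = (48.63−51)/2.0647 = -1.1478

test statistic = -1.148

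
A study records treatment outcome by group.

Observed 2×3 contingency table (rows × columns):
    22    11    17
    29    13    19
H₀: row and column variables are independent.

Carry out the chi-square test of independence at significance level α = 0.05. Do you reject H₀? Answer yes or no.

Row totals [50, 61], col totals [51, 24, 36], n=111
χ² = (22−22.97)²/22.97 + (11−10.81)²/10.81 + (17−16.22)²/16.22 + (29−28.03)²/28.03 + (13−13.19)²/13.19 + (19−19.78)²/19.78 = 0.1499
df = 2
p-value (upper-tail) = 0.92777
At α=0.05: p ≥ α → fail to reject H₀

reject H₀: no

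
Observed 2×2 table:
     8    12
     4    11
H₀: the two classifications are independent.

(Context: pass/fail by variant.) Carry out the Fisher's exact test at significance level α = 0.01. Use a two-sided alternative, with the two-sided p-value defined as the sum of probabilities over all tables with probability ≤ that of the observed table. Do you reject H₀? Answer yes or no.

reject H₀: no

Margins: r₁=20, r₂=15, c₁=12, c₂=23, n=35
p_obs = C(20,8)·C(15,4)/C(35,12); sum pmf over tables with pmf ≤ p_obs
p-value (two-sided) = 0.48854
At α=0.01: p ≥ α → fail to reject H₀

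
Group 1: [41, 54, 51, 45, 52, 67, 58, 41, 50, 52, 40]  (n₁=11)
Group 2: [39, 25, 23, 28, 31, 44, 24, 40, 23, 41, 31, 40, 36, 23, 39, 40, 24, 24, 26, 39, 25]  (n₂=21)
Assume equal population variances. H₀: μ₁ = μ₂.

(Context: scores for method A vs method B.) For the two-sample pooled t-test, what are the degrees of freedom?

degrees of freedom = 30

df = n₁ + n₂ − 2 = 11 + 21 − 2 = 30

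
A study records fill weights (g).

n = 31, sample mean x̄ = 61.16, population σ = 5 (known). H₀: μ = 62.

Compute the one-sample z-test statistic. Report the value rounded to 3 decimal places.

test statistic = -0.935

SE = σ/√n = 5/√31 = 0.8980
z = (x̄−μ₀)/SE = (61.16−62)/0.8980 = -0.9354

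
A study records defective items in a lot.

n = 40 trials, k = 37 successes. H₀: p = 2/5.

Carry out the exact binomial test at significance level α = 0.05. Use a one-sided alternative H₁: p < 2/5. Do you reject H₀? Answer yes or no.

Exact binomial: n=40, k=37, p₀=2/5=0.4000
P(X≤37) from Σ C(n,i)·p₀^i·(1−p₀)^(n−i)
p-value (one-sided, H₁ less) = 1.00000
At α=0.05: p ≥ α → fail to reject H₀

reject H₀: no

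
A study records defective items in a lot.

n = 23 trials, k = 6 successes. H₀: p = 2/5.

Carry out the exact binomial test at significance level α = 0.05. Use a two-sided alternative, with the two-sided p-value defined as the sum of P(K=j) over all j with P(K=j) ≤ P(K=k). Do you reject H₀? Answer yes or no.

Exact binomial: n=23, k=6, p₀=2/5=0.4000
P(X=j) = C(n,j)·p₀^j·(1−p₀)^(n−j); p = Σ P(X=j) over j with P(X=j) ≤ P(X=6)
p-value (two-sided) = 0.20530
At α=0.05: p ≥ α → fail to reject H₀

reject H₀: no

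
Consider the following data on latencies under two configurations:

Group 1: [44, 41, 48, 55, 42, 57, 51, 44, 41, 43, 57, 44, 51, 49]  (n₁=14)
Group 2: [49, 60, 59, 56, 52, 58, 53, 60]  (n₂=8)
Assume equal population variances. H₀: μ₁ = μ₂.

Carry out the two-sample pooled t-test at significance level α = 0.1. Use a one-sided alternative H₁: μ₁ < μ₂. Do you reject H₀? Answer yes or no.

x̄₁=47.643, s₁=5.786, n₁=14
x̄₂=55.875, s₂=4.121, n₂=8
s_p² = [13·5.786² + 7·4.121²]/20 = 27.7045
SE = √(s_p²·(1/14+1/8)) = 2.3328
t = (47.643−55.875)/2.3328 = -3.5289
df = 20
p-value (one-sided, H₁ less) = 0.00105
At α=0.1: p < α → reject H₀

reject H₀: yes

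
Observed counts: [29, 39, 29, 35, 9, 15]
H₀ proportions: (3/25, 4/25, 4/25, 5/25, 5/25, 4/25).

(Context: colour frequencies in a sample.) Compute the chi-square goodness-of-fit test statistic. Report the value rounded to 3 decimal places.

n = 156; E_i = n·p_i = [18.72, 24.96, 24.96, 31.20, 31.20, 24.96]
χ² = (29−18.72)²/18.72 + (39−24.96)²/24.96 + (29−24.96)²/24.96 + (35−31.20)²/31.20 + (9−31.20)²/31.20 + (15−24.96)²/24.96 = 34.4300
df = 5

test statistic = 34.430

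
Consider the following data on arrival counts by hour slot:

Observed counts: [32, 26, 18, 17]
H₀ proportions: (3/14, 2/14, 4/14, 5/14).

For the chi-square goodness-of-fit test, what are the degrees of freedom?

degrees of freedom = 3

df = k − 1 = 4 − 1 = 3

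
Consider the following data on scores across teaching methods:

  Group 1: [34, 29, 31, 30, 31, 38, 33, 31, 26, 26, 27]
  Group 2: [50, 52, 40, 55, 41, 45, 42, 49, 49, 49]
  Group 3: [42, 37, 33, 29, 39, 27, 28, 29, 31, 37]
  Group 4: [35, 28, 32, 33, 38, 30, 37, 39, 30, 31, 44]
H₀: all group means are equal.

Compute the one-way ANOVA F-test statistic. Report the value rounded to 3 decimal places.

Group means [30.55, 47.20, 33.20, 34.27], grand mean 36.119
SSB = Σnᵢ(x̄ᵢ−x̄)² = 1692.296; SSW = ΣΣ(x−x̄ᵢ)² = 832.109
MSB = 1692.296/3 = 564.0986; MSW = 832.109/38 = 21.8976
F = MSB/MSW = 25.7607
df = (3, 38)

test statistic = 25.761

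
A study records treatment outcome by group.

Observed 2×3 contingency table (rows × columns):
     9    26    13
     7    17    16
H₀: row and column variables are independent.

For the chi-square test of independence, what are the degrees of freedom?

degrees of freedom = 2

df = (r−1)(c−1) = (2−1)·(3−1) = 2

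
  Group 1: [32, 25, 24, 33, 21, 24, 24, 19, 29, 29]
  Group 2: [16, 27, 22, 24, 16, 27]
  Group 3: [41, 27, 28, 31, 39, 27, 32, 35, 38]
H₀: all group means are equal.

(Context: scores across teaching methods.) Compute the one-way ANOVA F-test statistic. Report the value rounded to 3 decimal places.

Group means [26.00, 22.00, 33.11], grand mean 27.600
SSB = Σnᵢ(x̄ᵢ−x̄)² = 487.111; SSW = ΣΣ(x−x̄ᵢ)² = 546.889
MSB = 487.111/2 = 243.5556; MSW = 546.889/22 = 24.8586
F = MSB/MSW = 9.7976
df = (2, 22)

test statistic = 9.798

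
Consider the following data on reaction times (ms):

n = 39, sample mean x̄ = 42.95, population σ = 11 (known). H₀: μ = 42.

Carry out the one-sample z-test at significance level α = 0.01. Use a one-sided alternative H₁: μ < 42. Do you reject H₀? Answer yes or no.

reject H₀: no

SE = σ/√n = 11/√39 = 1.7614
z = (x̄−μ₀)/SE = (42.95−42)/1.7614 = 0.5393
p-value (one-sided, H₁ less) = 0.70517
At α=0.01: p ≥ α → fail to reject H₀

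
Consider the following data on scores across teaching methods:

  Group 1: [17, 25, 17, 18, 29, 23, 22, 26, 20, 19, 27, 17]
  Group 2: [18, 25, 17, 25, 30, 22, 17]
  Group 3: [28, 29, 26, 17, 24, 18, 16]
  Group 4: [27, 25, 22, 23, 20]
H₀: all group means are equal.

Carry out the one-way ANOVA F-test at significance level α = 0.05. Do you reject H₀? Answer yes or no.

reject H₀: no

Group means [21.67, 22.00, 22.57, 23.40], grand mean 22.226
SSB = Σnᵢ(x̄ᵢ−x̄)² = 11.838; SSW = ΣΣ(x−x̄ᵢ)² = 559.581
MSB = 11.838/3 = 3.9461; MSW = 559.581/27 = 20.7252
F = MSB/MSW = 0.1904
df = (3, 27)
p-value (upper-tail) = 0.90201
At α=0.05: p ≥ α → fail to reject H₀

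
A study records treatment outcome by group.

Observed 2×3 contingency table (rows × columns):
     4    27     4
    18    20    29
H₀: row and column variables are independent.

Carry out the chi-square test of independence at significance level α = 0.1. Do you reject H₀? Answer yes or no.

Row totals [35, 67], col totals [22, 47, 33], n=102
χ² = (4−7.55)²/7.55 + (27−16.13)²/16.13 + (4−11.32)²/11.32 + (18−14.45)²/14.45 + (20−30.87)²/30.87 + (29−21.68)²/21.68 = 20.9098
df = 2
p-value (upper-tail) = 0.00003
At α=0.1: p < α → reject H₀

reject H₀: yes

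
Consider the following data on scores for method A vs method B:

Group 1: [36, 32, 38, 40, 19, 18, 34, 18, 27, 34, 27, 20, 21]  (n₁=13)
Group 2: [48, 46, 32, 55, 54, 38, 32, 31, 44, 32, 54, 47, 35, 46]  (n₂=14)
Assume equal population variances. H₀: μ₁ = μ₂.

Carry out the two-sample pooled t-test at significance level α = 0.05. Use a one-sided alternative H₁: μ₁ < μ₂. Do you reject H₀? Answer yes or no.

reject H₀: yes

x̄₁=28.000, s₁=8.124, n₁=13
x̄₂=42.429, s₂=8.933, n₂=14
s_p² = [12·8.124² + 13·8.933²]/25 = 73.1771
SE = √(s_p²·(1/13+1/14)) = 3.2948
t = (28.000−42.429)/3.2948 = -4.3791
df = 25
p-value (one-sided, H₁ less) = 0.00009
At α=0.05: p < α → reject H₀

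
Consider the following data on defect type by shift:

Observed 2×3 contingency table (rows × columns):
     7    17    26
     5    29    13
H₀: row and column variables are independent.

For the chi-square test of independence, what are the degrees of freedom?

df = (r−1)(c−1) = (2−1)·(3−1) = 2

degrees of freedom = 2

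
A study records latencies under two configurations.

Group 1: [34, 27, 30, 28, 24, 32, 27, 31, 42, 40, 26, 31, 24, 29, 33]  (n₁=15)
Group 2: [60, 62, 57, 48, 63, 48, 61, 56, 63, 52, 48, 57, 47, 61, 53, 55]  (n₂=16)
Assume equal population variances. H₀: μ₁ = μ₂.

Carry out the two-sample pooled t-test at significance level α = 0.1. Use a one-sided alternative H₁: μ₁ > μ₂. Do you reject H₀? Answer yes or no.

reject H₀: no

x̄₁=30.533, s₁=5.222, n₁=15
x̄₂=55.688, s₂=5.770, n₂=16
s_p² = [14·5.222² + 15·5.770²]/29 = 30.3852
SE = √(s_p²·(1/15+1/16)) = 1.9811
t = (30.533−55.688)/1.9811 = -12.6971
df = 29
p-value (one-sided, H₁ greater) = 1.00000
At α=0.1: p ≥ α → fail to reject H₀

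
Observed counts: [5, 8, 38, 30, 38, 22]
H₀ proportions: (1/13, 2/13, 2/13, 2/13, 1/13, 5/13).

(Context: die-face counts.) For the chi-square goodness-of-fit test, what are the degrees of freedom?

df = k − 1 = 6 − 1 = 5

degrees of freedom = 5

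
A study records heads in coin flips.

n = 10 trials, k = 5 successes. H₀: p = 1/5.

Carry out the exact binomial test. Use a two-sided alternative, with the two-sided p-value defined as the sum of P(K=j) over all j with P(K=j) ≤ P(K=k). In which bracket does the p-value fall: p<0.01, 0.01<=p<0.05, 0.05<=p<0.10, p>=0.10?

Exact binomial: n=10, k=5, p₀=1/5=0.2000
P(X=j) = C(n,j)·p₀^j·(1−p₀)^(n−j); p = Σ P(X=j) over j with P(X=j) ≤ P(X=5)
p-value (two-sided) = 0.03279
→ bracket: 0.01<=p<0.05

p-value bracket: 0.01<=p<0.05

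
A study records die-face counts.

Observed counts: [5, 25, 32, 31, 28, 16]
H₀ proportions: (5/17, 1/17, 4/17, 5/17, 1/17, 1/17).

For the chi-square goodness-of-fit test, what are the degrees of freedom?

df = k − 1 = 6 − 1 = 5

degrees of freedom = 5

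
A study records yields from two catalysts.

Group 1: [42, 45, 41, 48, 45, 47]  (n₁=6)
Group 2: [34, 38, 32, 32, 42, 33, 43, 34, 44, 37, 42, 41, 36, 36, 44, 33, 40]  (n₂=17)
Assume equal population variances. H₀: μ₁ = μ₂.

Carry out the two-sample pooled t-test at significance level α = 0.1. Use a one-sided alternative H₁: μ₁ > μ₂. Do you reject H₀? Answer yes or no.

reject H₀: yes

x̄₁=44.667, s₁=2.733, n₁=6
x̄₂=37.706, s₂=4.356, n₂=17
s_p² = [5·2.733² + 16·4.356²]/21 = 16.2316
SE = √(s_p²·(1/6+1/17)) = 1.9131
t = (44.667−37.706)/1.9131 = 3.6384
df = 21
p-value (one-sided, H₁ greater) = 0.00077
At α=0.1: p < α → reject H₀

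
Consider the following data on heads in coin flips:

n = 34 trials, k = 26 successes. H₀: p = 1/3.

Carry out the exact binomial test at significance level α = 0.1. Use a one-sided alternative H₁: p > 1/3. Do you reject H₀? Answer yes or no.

reject H₀: yes

Exact binomial: n=34, k=26, p₀=1/3=0.3333
P(X≥26) from Σ C(n,i)·p₀^i·(1−p₀)^(n−i)
p-value (one-sided, H₁ greater) = 0.00000
At α=0.1: p < α → reject H₀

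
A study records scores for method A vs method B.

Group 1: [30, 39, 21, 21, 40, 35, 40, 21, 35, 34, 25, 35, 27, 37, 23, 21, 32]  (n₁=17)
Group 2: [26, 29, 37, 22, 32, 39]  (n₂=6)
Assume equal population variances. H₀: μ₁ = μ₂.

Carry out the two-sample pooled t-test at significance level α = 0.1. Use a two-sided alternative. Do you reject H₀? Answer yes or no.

x̄₁=30.353, s₁=7.202, n₁=17
x̄₂=30.833, s₂=6.494, n₂=6
s_p² = [16·7.202² + 5·6.494²]/21 = 49.5579
SE = √(s_p²·(1/17+1/6)) = 3.3429
t = (30.353−30.833)/3.3429 = -0.1437
df = 21
p-value (two-sided) = 0.88710
At α=0.1: p ≥ α → fail to reject H₀

reject H₀: no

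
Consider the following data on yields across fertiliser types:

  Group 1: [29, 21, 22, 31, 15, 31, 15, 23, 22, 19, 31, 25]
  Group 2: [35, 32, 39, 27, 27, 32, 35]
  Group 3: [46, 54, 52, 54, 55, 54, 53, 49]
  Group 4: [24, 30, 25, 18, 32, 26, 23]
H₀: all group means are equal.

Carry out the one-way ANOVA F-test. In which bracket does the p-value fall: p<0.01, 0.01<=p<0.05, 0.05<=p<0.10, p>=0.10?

Group means [23.67, 32.43, 52.12, 25.43], grand mean 32.529
SSB = Σnᵢ(x̄ᵢ−x̄)² = 4367.500; SSW = ΣΣ(x−x̄ᵢ)² = 686.970
MSB = 4367.500/3 = 1455.8335; MSW = 686.970/30 = 22.8990
F = MSB/MSW = 63.5763
df = (3, 30)
p-value (upper-tail) = 0.00000
→ bracket: p<0.01

p-value bracket: p<0.01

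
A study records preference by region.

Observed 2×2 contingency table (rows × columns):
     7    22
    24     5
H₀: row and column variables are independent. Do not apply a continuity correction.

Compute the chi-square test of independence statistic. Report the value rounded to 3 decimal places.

test statistic = 20.026

Row totals [29, 29], col totals [31, 27], n=58
χ² = (7−15.50)²/15.50 + (22−13.50)²/13.50 + (24−15.50)²/15.50 + (5−13.50)²/13.50 = 20.0263
df = 1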